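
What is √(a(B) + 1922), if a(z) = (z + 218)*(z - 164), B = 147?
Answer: I*√4283 ≈ 65.445*I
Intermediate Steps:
a(z) = (-164 + z)*(218 + z) (a(z) = (218 + z)*(-164 + z) = (-164 + z)*(218 + z))
√(a(B) + 1922) = √((-35752 + 147² + 54*147) + 1922) = √((-35752 + 21609 + 7938) + 1922) = √(-6205 + 1922) = √(-4283) = I*√4283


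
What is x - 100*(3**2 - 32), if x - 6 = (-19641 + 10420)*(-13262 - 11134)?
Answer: 224957822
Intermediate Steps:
x = 224955522 (x = 6 + (-19641 + 10420)*(-13262 - 11134) = 6 - 9221*(-24396) = 6 + 224955516 = 224955522)
x - 100*(3**2 - 32) = 224955522 - 100*(3**2 - 32) = 224955522 - 100*(9 - 32) = 224955522 - 100*(-23) = 224955522 - 1*(-2300) = 224955522 + 2300 = 224957822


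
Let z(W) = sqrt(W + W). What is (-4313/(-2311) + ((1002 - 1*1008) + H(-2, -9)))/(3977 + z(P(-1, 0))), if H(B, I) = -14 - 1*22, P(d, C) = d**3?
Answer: -368862773/36552003141 + 92749*I*sqrt(2)/36552003141 ≈ -0.010091 + 3.5885e-6*I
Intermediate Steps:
z(W) = sqrt(2)*sqrt(W) (z(W) = sqrt(2*W) = sqrt(2)*sqrt(W))
H(B, I) = -36 (H(B, I) = -14 - 22 = -36)
(-4313/(-2311) + ((1002 - 1*1008) + H(-2, -9)))/(3977 + z(P(-1, 0))) = (-4313/(-2311) + ((1002 - 1*1008) - 36))/(3977 + sqrt(2)*sqrt((-1)**3)) = (-4313*(-1/2311) + ((1002 - 1008) - 36))/(3977 + sqrt(2)*sqrt(-1)) = (4313/2311 + (-6 - 36))/(3977 + sqrt(2)*I) = (4313/2311 - 42)/(3977 + I*sqrt(2)) = -92749/(2311*(3977 + I*sqrt(2)))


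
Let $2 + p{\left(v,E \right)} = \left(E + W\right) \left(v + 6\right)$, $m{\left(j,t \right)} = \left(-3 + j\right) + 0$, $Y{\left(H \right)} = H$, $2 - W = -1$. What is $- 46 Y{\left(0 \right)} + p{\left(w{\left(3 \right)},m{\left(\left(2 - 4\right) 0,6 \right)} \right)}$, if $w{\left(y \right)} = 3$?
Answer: $-2$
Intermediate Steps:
$W = 3$ ($W = 2 - -1 = 2 + 1 = 3$)
$m{\left(j,t \right)} = -3 + j$
$p{\left(v,E \right)} = -2 + \left(3 + E\right) \left(6 + v\right)$ ($p{\left(v,E \right)} = -2 + \left(E + 3\right) \left(v + 6\right) = -2 + \left(3 + E\right) \left(6 + v\right)$)
$- 46 Y{\left(0 \right)} + p{\left(w{\left(3 \right)},m{\left(\left(2 - 4\right) 0,6 \right)} \right)} = \left(-46\right) 0 + \left(16 + 3 \cdot 3 + 6 \left(-3 + \left(2 - 4\right) 0\right) + \left(-3 + \left(2 - 4\right) 0\right) 3\right) = 0 + \left(16 + 9 + 6 \left(-3 - 0\right) + \left(-3 - 0\right) 3\right) = 0 + \left(16 + 9 + 6 \left(-3 + 0\right) + \left(-3 + 0\right) 3\right) = 0 + \left(16 + 9 + 6 \left(-3\right) - 9\right) = 0 + \left(16 + 9 - 18 - 9\right) = 0 - 2 = -2$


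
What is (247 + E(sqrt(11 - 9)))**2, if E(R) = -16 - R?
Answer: (231 - sqrt(2))**2 ≈ 52710.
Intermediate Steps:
(247 + E(sqrt(11 - 9)))**2 = (247 + (-16 - sqrt(11 - 9)))**2 = (247 + (-16 - sqrt(2)))**2 = (231 - sqrt(2))**2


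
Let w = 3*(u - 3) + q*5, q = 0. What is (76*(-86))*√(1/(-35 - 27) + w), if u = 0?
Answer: -3268*I*√34658/31 ≈ -19626.0*I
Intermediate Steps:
w = -9 (w = 3*(0 - 3) + 0*5 = 3*(-3) + 0 = -9 + 0 = -9)
(76*(-86))*√(1/(-35 - 27) + w) = (76*(-86))*√(1/(-35 - 27) - 9) = -6536*√(1/(-62) - 9) = -6536*√(-1/62 - 9) = -3268*I*√34658/31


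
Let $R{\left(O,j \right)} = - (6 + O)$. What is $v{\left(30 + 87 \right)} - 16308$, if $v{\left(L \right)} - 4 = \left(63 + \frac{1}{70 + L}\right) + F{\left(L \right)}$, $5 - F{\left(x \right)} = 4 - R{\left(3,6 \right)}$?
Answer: $- \frac{3038562}{187} \approx -16249.0$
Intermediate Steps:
$R{\left(O,j \right)} = -6 - O$
$F{\left(x \right)} = -8$ ($F{\left(x \right)} = 5 - \left(4 - \left(-6 - 3\right)\right) = 5 - \left(4 - -9\right) = 5 - \left(4 + 9\right) = 5 - 13 = -8$)
$v{\left(L \right)} = 59 + \frac{1}{70 + L}$ ($v{\left(L \right)} = 4 + \left(\left(63 + \frac{1}{70 + L}\right) - 8\right) = 4 + \left(55 + \frac{1}{70 + L}\right) = 59 + \frac{1}{70 + L}$)
$v{\left(30 + 87 \right)} - 16308 = \frac{4131 + 59 \left(30 + 87\right)}{70 + \left(30 + 87\right)} - 16308 = \frac{4131 + 59 \cdot 117}{70 + 117} - 16308 = \frac{4131 + 6903}{187} - 16308 = \frac{1}{187} \cdot 11034 - 16308 = \frac{11034}{187} - 16308 = - \frac{3038562}{187}$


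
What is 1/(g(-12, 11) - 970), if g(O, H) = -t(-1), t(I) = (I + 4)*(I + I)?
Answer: -1/964 ≈ -0.0010373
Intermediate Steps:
t(I) = 2*I*(4 + I) (t(I) = (4 + I)*(2*I) = 2*I*(4 + I))
g(O, H) = 6 (g(O, H) = -2*(-1)*(4 - 1) = -2*(-1)*3 = -1*(-6) = 6)
1/(g(-12, 11) - 970) = 1/(6 - 970) = 1/(-964) = -1/964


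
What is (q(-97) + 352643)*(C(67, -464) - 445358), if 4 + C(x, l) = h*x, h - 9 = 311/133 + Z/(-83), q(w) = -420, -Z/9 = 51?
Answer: -1727257557432763/11039 ≈ -1.5647e+11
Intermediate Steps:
Z = -459 (Z = -9*51 = -459)
h = 186211/11039 (h = 9 + (311/133 - 459/(-83)) = 9 + (311*(1/133) - 459*(-1/83)) = 9 + (311/133 + 459/83) = 9 + 86860/11039 = 186211/11039 ≈ 16.868)
C(x, l) = -4 + 186211*x/11039
(q(-97) + 352643)*(C(67, -464) - 445358) = (-420 + 352643)*((-4 + (186211/11039)*67) - 445358) = 352223*((-4 + 12476137/11039) - 445358) = 352223*(12431981/11039 - 445358) = 352223*(-4903874981/11039) = -1727257557432763/11039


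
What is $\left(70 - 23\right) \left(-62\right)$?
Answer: $-2914$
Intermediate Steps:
$\left(70 - 23\right) \left(-62\right) = 47 \left(-62\right) = -2914$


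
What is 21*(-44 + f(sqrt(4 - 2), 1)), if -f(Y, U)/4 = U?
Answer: -1008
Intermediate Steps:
f(Y, U) = -4*U
21*(-44 + f(sqrt(4 - 2), 1)) = 21*(-44 - 4*1) = 21*(-44 - 4) = 21*(-48) = -1008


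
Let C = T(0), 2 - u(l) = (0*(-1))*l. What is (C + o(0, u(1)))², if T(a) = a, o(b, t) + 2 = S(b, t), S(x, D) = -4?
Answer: 36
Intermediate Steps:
u(l) = 2 (u(l) = 2 - 0*(-1)*l = 2 - 0*l = 2 - 1*0 = 2 + 0 = 2)
o(b, t) = -6 (o(b, t) = -2 - 4 = -6)
C = 0
(C + o(0, u(1)))² = (0 - 6)² = (-6)² = 36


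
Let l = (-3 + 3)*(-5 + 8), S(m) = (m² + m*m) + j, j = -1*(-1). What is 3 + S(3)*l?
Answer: 3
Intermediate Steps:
j = 1
S(m) = 1 + 2*m² (S(m) = (m² + m*m) + 1 = (m² + m²) + 1 = 2*m² + 1 = 1 + 2*m²)
l = 0 (l = 0*3 = 0)
3 + S(3)*l = 3 + (1 + 2*3²)*0 = 3 + (1 + 2*9)*0 = 3 + (1 + 18)*0 = 3 + 19*0 = 3 + 0 = 3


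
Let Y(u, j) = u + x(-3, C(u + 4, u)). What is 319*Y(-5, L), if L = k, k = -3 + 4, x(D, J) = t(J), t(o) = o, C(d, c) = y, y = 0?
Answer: -1595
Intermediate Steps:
C(d, c) = 0
x(D, J) = J
k = 1
L = 1
Y(u, j) = u (Y(u, j) = u + 0 = u)
319*Y(-5, L) = 319*(-5) = -1595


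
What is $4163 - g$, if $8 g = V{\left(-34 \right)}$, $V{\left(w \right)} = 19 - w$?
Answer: $\frac{33251}{8} \approx 4156.4$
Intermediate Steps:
$g = \frac{53}{8}$ ($g = \frac{19 - -34}{8} = \frac{19 + 34}{8} = \frac{1}{8} \cdot 53 = \frac{53}{8} \approx 6.625$)
$4163 - g = 4163 - \frac{53}{8} = \frac{33251}{8}$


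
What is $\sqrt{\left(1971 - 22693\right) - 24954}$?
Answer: $2 i \sqrt{11419} \approx 213.72 i$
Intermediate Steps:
$\sqrt{\left(1971 - 22693\right) - 24954} = \sqrt{-20722 - 24954} = \sqrt{-45676} = 2 i \sqrt{11419}$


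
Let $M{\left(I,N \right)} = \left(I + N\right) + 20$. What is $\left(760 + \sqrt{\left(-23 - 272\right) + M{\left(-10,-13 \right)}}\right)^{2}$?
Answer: $\left(760 + i \sqrt{298}\right)^{2} \approx 5.773 \cdot 10^{5} + 26239.0 i$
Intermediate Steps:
$M{\left(I,N \right)} = 20 + I + N$
$\left(760 + \sqrt{\left(-23 - 272\right) + M{\left(-10,-13 \right)}}\right)^{2} = \left(760 + \sqrt{\left(-23 - 272\right) - 3}\right)^{2} = \left(760 + \sqrt{-295 - 3}\right)^{2} = \left(760 + \sqrt{-298}\right)^{2} = \left(760 + i \sqrt{298}\right)^{2}$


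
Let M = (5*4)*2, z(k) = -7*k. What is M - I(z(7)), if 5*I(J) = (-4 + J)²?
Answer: -2609/5 ≈ -521.80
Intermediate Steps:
I(J) = (-4 + J)²/5
M = 40 (M = 20*2 = 40)
M - I(z(7)) = 40 - (-4 - 7*7)²/5 = 40 - (-4 - 49)²/5 = 40 - (-53)²/5 = 40 - 2809/5 = -2609/5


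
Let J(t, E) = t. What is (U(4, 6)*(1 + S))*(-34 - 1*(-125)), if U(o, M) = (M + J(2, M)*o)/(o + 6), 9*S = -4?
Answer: 637/9 ≈ 70.778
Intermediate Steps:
S = -4/9 (S = (⅑)*(-4) = -4/9 ≈ -0.44444)
U(o, M) = (M + 2*o)/(6 + o) (U(o, M) = (M + 2*o)/(o + 6) = (M + 2*o)/(6 + o))
(U(4, 6)*(1 + S))*(-34 - 1*(-125)) = (((6 + 2*4)/(6 + 4))*(1 - 4/9))*(-34 - 1*(-125)) = (((6 + 8)/10)*(5/9))*(-34 + 125) = (((⅒)*14)*(5/9))*91 = ((7/5)*(5/9))*91 = (7/9)*91 = 637/9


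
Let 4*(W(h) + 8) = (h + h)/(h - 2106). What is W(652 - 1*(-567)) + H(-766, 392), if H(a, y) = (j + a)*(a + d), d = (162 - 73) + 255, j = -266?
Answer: 772568685/1774 ≈ 4.3550e+5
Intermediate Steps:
d = 344 (d = 89 + 255 = 344)
W(h) = -8 + h/(2*(-2106 + h)) (W(h) = -8 + ((h + h)/(h - 2106))/4 = -8 + ((2*h)/(-2106 + h))/4 = -8 + (2*h/(-2106 + h))/4 = -8 + h/(2*(-2106 + h)))
H(a, y) = (-266 + a)*(344 + a) (H(a, y) = (-266 + a)*(a + 344) = (-266 + a)*(344 + a))
W(652 - 1*(-567)) + H(-766, 392) = 3*(11232 - 5*(652 - 1*(-567)))/(2*(-2106 + (652 - 1*(-567)))) + (-91504 + (-766)² + 78*(-766)) = 3*(11232 - 5*(652 + 567))/(2*(-2106 + (652 + 567))) + (-91504 + 586756 - 59748) = 3*(11232 - 5*1219)/(2*(-2106 + 1219)) + 435504 = (3/2)*(11232 - 6095)/(-887) + 435504 = (3/2)*(-1/887)*5137 + 435504 = -15411/1774 + 435504 = 772568685/1774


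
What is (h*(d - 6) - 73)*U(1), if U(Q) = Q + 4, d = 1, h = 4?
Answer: -465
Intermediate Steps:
U(Q) = 4 + Q
(h*(d - 6) - 73)*U(1) = (4*(1 - 6) - 73)*(4 + 1) = (4*(-5) - 73)*5 = (-20 - 73)*5 = -93*5 = -465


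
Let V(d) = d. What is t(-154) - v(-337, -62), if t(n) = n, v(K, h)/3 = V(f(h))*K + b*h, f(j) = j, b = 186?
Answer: -28240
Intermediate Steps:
v(K, h) = 558*h + 3*K*h (v(K, h) = 3*(h*K + 186*h) = 3*(K*h + 186*h) = 3*(186*h + K*h) = 558*h + 3*K*h)
t(-154) - v(-337, -62) = -154 - 3*(-62)*(186 - 337) = -154 - 3*(-62)*(-151) = -154 - 1*28086 = -154 - 28086 = -28240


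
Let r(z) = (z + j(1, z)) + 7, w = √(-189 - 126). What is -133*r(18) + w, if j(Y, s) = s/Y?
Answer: -5719 + 3*I*√35 ≈ -5719.0 + 17.748*I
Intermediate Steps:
w = 3*I*√35 (w = √(-315) = 3*I*√35 ≈ 17.748*I)
r(z) = 7 + 2*z (r(z) = (z + z/1) + 7 = (z + z*1) + 7 = (z + z) + 7 = 2*z + 7 = 7 + 2*z)
-133*r(18) + w = -133*(7 + 2*18) + 3*I*√35 = -133*(7 + 36) + 3*I*√35 = -133*43 + 3*I*√35 = -5719 + 3*I*√35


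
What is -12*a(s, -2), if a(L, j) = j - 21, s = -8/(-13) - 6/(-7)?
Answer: 276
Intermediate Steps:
s = 134/91 (s = -8*(-1/13) - 6*(-⅐) = 8/13 + 6/7 = 134/91 ≈ 1.4725)
a(L, j) = -21 + j
-12*a(s, -2) = -12*(-21 - 2) = -12*(-23) = 276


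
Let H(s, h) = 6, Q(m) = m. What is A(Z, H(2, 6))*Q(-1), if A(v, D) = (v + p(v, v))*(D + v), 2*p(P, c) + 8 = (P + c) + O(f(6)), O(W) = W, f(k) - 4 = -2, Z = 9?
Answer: -225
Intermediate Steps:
f(k) = 2 (f(k) = 4 - 2 = 2)
p(P, c) = -3 + P/2 + c/2 (p(P, c) = -4 + ((P + c) + 2)/2 = -4 + (2 + P + c)/2 = -4 + (1 + P/2 + c/2) = -3 + P/2 + c/2)
A(v, D) = (-3 + 2*v)*(D + v) (A(v, D) = (v + (-3 + v/2 + v/2))*(D + v) = (v + (-3 + v))*(D + v) = (-3 + 2*v)*(D + v))
A(Z, H(2, 6))*Q(-1) = (9² + 6*9 + 6*(-3 + 9) + 9*(-3 + 9))*(-1) = (81 + 54 + 6*6 + 9*6)*(-1) = (81 + 54 + 36 + 54)*(-1) = 225*(-1) = -225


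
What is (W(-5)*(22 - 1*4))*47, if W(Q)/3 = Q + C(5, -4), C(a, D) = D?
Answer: -22842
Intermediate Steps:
W(Q) = -12 + 3*Q (W(Q) = 3*(Q - 4) = 3*(-4 + Q) = -12 + 3*Q)
(W(-5)*(22 - 1*4))*47 = ((-12 + 3*(-5))*(22 - 1*4))*47 = ((-12 - 15)*(22 - 4))*47 = -27*18*47 = -486*47 = -22842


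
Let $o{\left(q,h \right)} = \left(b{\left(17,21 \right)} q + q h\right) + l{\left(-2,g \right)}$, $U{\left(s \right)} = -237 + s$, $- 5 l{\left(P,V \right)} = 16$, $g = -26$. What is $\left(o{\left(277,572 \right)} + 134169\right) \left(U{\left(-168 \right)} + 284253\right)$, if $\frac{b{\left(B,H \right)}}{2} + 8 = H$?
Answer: $\frac{425504899032}{5} \approx 8.5101 \cdot 10^{10}$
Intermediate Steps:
$b{\left(B,H \right)} = -16 + 2 H$
$l{\left(P,V \right)} = - \frac{16}{5}$ ($l{\left(P,V \right)} = \left(- \frac{1}{5}\right) 16 = - \frac{16}{5}$)
$o{\left(q,h \right)} = - \frac{16}{5} + 26 q + h q$ ($o{\left(q,h \right)} = \left(\left(-16 + 2 \cdot 21\right) q + q h\right) - \frac{16}{5} = \left(\left(-16 + 42\right) q + h q\right) - \frac{16}{5} = \left(26 q + h q\right) - \frac{16}{5} = - \frac{16}{5} + 26 q + h q$)
$\left(o{\left(277,572 \right)} + 134169\right) \left(U{\left(-168 \right)} + 284253\right) = \left(\left(- \frac{16}{5} + 26 \cdot 277 + 572 \cdot 277\right) + 134169\right) \left(\left(-237 - 168\right) + 284253\right) = \left(\left(- \frac{16}{5} + 7202 + 158444\right) + 134169\right) \left(-405 + 284253\right) = \left(\frac{828214}{5} + 134169\right) 283848 = \frac{1499059}{5} \cdot 283848 = \frac{425504899032}{5}$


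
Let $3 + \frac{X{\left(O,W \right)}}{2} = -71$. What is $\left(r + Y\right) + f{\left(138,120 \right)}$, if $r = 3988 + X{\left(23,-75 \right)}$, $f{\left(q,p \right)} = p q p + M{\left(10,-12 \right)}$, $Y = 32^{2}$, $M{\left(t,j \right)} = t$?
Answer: $1992074$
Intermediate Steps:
$Y = 1024$
$X{\left(O,W \right)} = -148$ ($X{\left(O,W \right)} = -6 + 2 \left(-71\right) = -6 - 142 = -148$)
$f{\left(q,p \right)} = 10 + q p^{2}$ ($f{\left(q,p \right)} = p q p + 10 = q p^{2} + 10 = 10 + q p^{2}$)
$r = 3840$ ($r = 3988 - 148 = 3840$)
$\left(r + Y\right) + f{\left(138,120 \right)} = \left(3840 + 1024\right) + \left(10 + 138 \cdot 120^{2}\right) = 4864 + \left(10 + 138 \cdot 14400\right) = 4864 + \left(10 + 1987200\right) = 4864 + 1987210 = 1992074$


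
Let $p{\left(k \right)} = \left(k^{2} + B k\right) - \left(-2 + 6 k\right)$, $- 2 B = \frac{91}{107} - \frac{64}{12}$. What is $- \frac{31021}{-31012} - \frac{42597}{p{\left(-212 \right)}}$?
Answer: $\frac{1965517855}{28460185333} \approx 0.069062$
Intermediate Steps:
$B = \frac{1439}{642}$ ($B = - \frac{\frac{91}{107} - \frac{64}{12}}{2} = - \frac{91 \cdot \frac{1}{107} - \frac{16}{3}}{2} = - \frac{\frac{91}{107} - \frac{16}{3}}{2} = \left(- \frac{1}{2}\right) \left(- \frac{1439}{321}\right) = \frac{1439}{642} \approx 2.2414$)
$p{\left(k \right)} = 2 + k^{2} - \frac{2413 k}{642}$ ($p{\left(k \right)} = \left(k^{2} + \frac{1439 k}{642}\right) - \left(-2 + 6 k\right) = 2 + k^{2} - \frac{2413 k}{642}$)
$- \frac{31021}{-31012} - \frac{42597}{p{\left(-212 \right)}} = - \frac{31021}{-31012} - \frac{42597}{2 + \left(-212\right)^{2} - - \frac{255778}{321}} = \left(-31021\right) \left(- \frac{1}{31012}\right) - \frac{42597}{2 + 44944 + \frac{255778}{321}} = \frac{31021}{31012} - \frac{42597}{\frac{14683444}{321}} = \frac{31021}{31012} - \frac{13673637}{14683444} = \frac{1965517855}{28460185333}$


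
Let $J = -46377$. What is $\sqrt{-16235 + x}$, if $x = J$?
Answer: $2 i \sqrt{15653} \approx 250.22 i$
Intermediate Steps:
$x = -46377$
$\sqrt{-16235 + x} = \sqrt{-16235 - 46377} = \sqrt{-62612} = 2 i \sqrt{15653}$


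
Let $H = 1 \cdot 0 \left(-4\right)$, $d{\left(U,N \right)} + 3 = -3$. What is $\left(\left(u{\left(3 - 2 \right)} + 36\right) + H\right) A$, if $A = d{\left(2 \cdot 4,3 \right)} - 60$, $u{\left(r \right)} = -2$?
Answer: $-2244$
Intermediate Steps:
$d{\left(U,N \right)} = -6$ ($d{\left(U,N \right)} = -3 - 3 = -6$)
$H = 0$ ($H = 0 \left(-4\right) = 0$)
$A = -66$ ($A = -6 - 60 = -66$)
$\left(\left(u{\left(3 - 2 \right)} + 36\right) + H\right) A = \left(\left(-2 + 36\right) + 0\right) \left(-66\right) = \left(34 + 0\right) \left(-66\right) = 34 \left(-66\right) = -2244$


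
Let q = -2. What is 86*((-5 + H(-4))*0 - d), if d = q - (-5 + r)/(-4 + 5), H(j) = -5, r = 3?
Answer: 0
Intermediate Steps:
d = 0 (d = -2 - (-5 + 3)/(-4 + 5) = -2 - (-2)/1 = -2 - (-2) = -2 - 1*(-2) = -2 + 2 = 0)
86*((-5 + H(-4))*0 - d) = 86*((-5 - 5)*0 - 1*0) = 86*(-10*0 + 0) = 86*(0 + 0) = 86*0 = 0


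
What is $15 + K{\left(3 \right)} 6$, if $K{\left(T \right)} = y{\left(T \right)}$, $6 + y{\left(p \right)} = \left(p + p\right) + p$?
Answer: $33$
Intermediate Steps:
$y{\left(p \right)} = -6 + 3 p$ ($y{\left(p \right)} = -6 + \left(\left(p + p\right) + p\right) = -6 + \left(2 p + p\right) = -6 + 3 p$)
$K{\left(T \right)} = -6 + 3 T$
$15 + K{\left(3 \right)} 6 = 15 + \left(-6 + 3 \cdot 3\right) 6 = 15 + \left(-6 + 9\right) 6 = 15 + 3 \cdot 6 = 15 + 18 = 33$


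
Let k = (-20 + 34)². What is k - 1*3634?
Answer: -3438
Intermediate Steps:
k = 196 (k = 14² = 196)
k - 1*3634 = 196 - 1*3634 = 196 - 3634 = -3438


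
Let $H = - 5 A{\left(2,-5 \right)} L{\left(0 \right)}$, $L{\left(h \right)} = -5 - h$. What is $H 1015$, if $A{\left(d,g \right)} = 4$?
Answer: $101500$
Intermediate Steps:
$H = 100$ ($H = \left(-5\right) 4 \left(-5 - 0\right) = - 20 \left(-5 + 0\right) = \left(-20\right) \left(-5\right) = 100$)
$H 1015 = 100 \cdot 1015 = 101500$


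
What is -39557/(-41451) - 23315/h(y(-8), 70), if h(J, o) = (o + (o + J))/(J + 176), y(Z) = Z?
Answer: -13529585783/455961 ≈ -29673.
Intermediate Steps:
h(J, o) = (J + 2*o)/(176 + J) (h(J, o) = (o + (J + o))/(176 + J) = (J + 2*o)/(176 + J))
-39557/(-41451) - 23315/h(y(-8), 70) = -39557/(-41451) - 23315*(176 - 8)/(-8 + 2*70) = -39557*(-1/41451) - 23315*168/(-8 + 140) = 39557/41451 - 23315/((1/168)*132) = 39557/41451 - 23315/11/14 = 39557/41451 - 23315*14/11 = 39557/41451 - 326410/11 = -13529585783/455961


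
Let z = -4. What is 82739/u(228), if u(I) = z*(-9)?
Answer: 82739/36 ≈ 2298.3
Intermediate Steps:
u(I) = 36 (u(I) = -4*(-9) = 36)
82739/u(228) = 82739/36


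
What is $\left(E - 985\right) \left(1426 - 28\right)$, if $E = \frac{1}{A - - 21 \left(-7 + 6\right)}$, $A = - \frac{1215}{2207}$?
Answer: $- \frac{10916231041}{7927} \approx -1.3771 \cdot 10^{6}$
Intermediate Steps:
$A = - \frac{1215}{2207}$ ($A = \left(-1215\right) \frac{1}{2207} = - \frac{1215}{2207} \approx -0.55052$)
$E = - \frac{2207}{47562}$ ($E = \frac{1}{- \frac{1215}{2207} - - 21 \left(-7 + 6\right)} = \frac{1}{- \frac{1215}{2207} - \left(-21\right) \left(-1\right)} = \frac{1}{- \frac{1215}{2207} - 21} = \frac{1}{- \frac{47562}{2207}} = - \frac{2207}{47562} \approx -0.046403$)
$\left(E - 985\right) \left(1426 - 28\right) = \left(- \frac{2207}{47562} - 985\right) \left(1426 - 28\right) = \left(- \frac{46850777}{47562}\right) 1398 = - \frac{10916231041}{7927}$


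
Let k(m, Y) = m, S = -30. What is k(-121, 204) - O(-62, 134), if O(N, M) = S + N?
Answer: -29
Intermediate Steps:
O(N, M) = -30 + N
k(-121, 204) - O(-62, 134) = -121 - (-30 - 62) = -121 - 1*(-92) = -121 + 92 = -29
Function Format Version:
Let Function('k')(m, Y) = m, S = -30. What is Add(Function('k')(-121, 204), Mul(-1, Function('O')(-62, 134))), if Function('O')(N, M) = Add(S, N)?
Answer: -29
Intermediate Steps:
Function('O')(N, M) = Add(-30, N)
Add(Function('k')(-121, 204), Mul(-1, Function('O')(-62, 134))) = Add(-121, Mul(-1, Add(-30, -62))) = Add(-121, Mul(-1, -92)) = Add(-121, 92) = -29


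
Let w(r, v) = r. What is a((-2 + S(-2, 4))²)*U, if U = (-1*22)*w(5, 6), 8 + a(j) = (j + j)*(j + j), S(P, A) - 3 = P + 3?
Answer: -6160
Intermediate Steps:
S(P, A) = 6 + P (S(P, A) = 3 + (P + 3) = 3 + (3 + P) = 6 + P)
a(j) = -8 + 4*j² (a(j) = -8 + (j + j)*(j + j) = -8 + (2*j)*(2*j) = -8 + 4*j²)
U = -110 (U = -1*22*5 = -22*5 = -110)
a((-2 + S(-2, 4))²)*U = (-8 + 4*((-2 + (6 - 2))²)²)*(-110) = (-8 + 4*((-2 + 4)²)²)*(-110) = (-8 + 4*(2²)²)*(-110) = (-8 + 4*4²)*(-110) = (-8 + 4*16)*(-110) = (-8 + 64)*(-110) = 56*(-110) = -6160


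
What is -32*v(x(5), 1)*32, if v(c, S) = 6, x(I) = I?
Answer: -6144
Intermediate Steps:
-32*v(x(5), 1)*32 = -32*6*32 = -192*32 = -6144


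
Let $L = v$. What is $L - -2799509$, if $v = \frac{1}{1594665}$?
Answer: $\frac{4464279019486}{1594665} \approx 2.7995 \cdot 10^{6}$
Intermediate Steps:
$v = \frac{1}{1594665} \approx 6.2709 \cdot 10^{-7}$
$L = \frac{1}{1594665} \approx 6.2709 \cdot 10^{-7}$
$L - -2799509 = \frac{1}{1594665} - -2799509 = \frac{1}{1594665} + 2799509 = \frac{4464279019486}{1594665}$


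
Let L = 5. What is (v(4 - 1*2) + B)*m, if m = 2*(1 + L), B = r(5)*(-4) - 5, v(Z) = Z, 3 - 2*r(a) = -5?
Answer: -228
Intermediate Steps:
r(a) = 4 (r(a) = 3/2 - ½*(-5) = 3/2 + 5/2 = 4)
B = -21 (B = 4*(-4) - 5 = -16 - 5 = -21)
m = 12 (m = 2*(1 + 5) = 2*6 = 12)
(v(4 - 1*2) + B)*m = ((4 - 1*2) - 21)*12 = ((4 - 2) - 21)*12 = (2 - 21)*12 = -19*12 = -228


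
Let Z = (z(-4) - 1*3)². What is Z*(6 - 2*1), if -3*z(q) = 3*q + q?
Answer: 196/9 ≈ 21.778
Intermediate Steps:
z(q) = -4*q/3 (z(q) = -(3*q + q)/3 = -4*q/3)
Z = 49/9 (Z = (-4/3*(-4) - 1*3)² = (16/3 - 3)² = (7/3)² = 49/9 ≈ 5.4444)
Z*(6 - 2*1) = 49*(6 - 2*1)/9 = 49*(6 - 2)/9 = (49/9)*4 = 196/9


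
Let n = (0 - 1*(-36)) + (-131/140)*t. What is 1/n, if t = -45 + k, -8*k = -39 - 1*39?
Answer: 560/38631 ≈ 0.014496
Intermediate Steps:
k = 39/4 (k = -(-39 - 1*39)/8 = -(-39 - 39)/8 = -⅛*(-78) = 39/4 ≈ 9.7500)
t = -141/4 (t = -45 + 39/4 = -141/4 ≈ -35.250)
n = 38631/560 (n = (0 - 1*(-36)) - 131/140*(-141/4) = (0 + 36) - 131*1/140*(-141/4) = 36 - 131/140*(-141/4) = 36 + 18471/560 = 38631/560 ≈ 68.984)
1/n = 1/(38631/560) = 560/38631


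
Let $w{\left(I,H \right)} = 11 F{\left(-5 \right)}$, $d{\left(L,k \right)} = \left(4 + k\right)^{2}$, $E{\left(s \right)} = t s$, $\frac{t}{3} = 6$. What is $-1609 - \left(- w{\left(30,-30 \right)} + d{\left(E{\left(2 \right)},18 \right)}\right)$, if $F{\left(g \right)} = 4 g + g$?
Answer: $-2368$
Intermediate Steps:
$t = 18$ ($t = 3 \cdot 6 = 18$)
$E{\left(s \right)} = 18 s$
$F{\left(g \right)} = 5 g$
$w{\left(I,H \right)} = -275$ ($w{\left(I,H \right)} = 11 \cdot 5 \left(-5\right) = 11 \left(-25\right) = -275$)
$-1609 - \left(- w{\left(30,-30 \right)} + d{\left(E{\left(2 \right)},18 \right)}\right) = -1609 - \left(275 + \left(4 + 18\right)^{2}\right) = -1609 - 759 = -2368$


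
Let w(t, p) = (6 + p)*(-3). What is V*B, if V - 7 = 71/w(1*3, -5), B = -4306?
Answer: 215300/3 ≈ 71767.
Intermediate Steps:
w(t, p) = -18 - 3*p
V = -50/3 (V = 7 + 71/(-18 - 3*(-5)) = 7 + 71/(-18 + 15) = 7 + 71/(-3) = 7 + 71*(-⅓) = 7 - 71/3 = -50/3 ≈ -16.667)
V*B = -50/3*(-4306) = 215300/3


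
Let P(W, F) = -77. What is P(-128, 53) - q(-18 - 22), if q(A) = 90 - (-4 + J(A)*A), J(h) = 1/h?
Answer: -170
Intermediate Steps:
q(A) = 93 (q(A) = 90 - (-4 + A/A) = 90 - (-4 + 1) = 90 - 1*(-3) = 90 + 3 = 93)
P(-128, 53) - q(-18 - 22) = -77 - 1*93 = -77 - 93 = -170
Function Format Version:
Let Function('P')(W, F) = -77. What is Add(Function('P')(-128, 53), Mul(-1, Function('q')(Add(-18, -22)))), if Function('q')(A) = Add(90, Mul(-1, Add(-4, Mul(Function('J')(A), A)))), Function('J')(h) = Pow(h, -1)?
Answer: -170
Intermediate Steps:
Function('q')(A) = 93 (Function('q')(A) = Add(90, Mul(-1, Add(-4, Mul(Pow(A, -1), A)))) = Add(90, Mul(-1, Add(-4, 1))) = Add(90, Mul(-1, -3)) = Add(90, 3) = 93)
Add(Function('P')(-128, 53), Mul(-1, Function('q')(Add(-18, -22)))) = Add(-77, Mul(-1, 93)) = Add(-77, -93) = -170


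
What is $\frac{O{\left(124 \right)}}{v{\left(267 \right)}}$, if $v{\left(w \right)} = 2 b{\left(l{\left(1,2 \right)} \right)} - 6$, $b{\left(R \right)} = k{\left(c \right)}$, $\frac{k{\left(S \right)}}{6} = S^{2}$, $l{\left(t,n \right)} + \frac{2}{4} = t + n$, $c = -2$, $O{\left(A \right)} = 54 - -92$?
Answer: $\frac{73}{21} \approx 3.4762$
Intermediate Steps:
$O{\left(A \right)} = 146$ ($O{\left(A \right)} = 54 + 92 = 146$)
$l{\left(t,n \right)} = - \frac{1}{2} + n + t$ ($l{\left(t,n \right)} = - \frac{1}{2} + \left(t + n\right) = - \frac{1}{2} + \left(n + t\right) = - \frac{1}{2} + n + t$)
$k{\left(S \right)} = 6 S^{2}$
$b{\left(R \right)} = 24$ ($b{\left(R \right)} = 6 \left(-2\right)^{2} = 6 \cdot 4 = 24$)
$v{\left(w \right)} = 42$ ($v{\left(w \right)} = 2 \cdot 24 - 6 = 48 - 6 = 42$)
$\frac{O{\left(124 \right)}}{v{\left(267 \right)}} = \frac{146}{42} = 146 \cdot \frac{1}{42} = \frac{73}{21}$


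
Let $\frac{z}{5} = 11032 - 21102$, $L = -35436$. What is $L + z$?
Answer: $-85786$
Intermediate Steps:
$z = -50350$ ($z = 5 \left(11032 - 21102\right) = 5 \left(-10070\right) = -50350$)
$L + z = -35436 - 50350 = -85786$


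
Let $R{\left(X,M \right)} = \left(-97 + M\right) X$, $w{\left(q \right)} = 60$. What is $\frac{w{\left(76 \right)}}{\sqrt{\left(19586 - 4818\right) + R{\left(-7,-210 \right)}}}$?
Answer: $\frac{20 \sqrt{16917}}{5639} \approx 0.46131$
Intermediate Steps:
$R{\left(X,M \right)} = X \left(-97 + M\right)$
$\frac{w{\left(76 \right)}}{\sqrt{\left(19586 - 4818\right) + R{\left(-7,-210 \right)}}} = \frac{60}{\sqrt{\left(19586 - 4818\right) - 7 \left(-97 - 210\right)}} = \frac{60}{\sqrt{\left(19586 - 4818\right) - -2149}} = \frac{60}{\sqrt{14768 + 2149}} = \frac{60}{\sqrt{16917}} = 60 \frac{\sqrt{16917}}{16917} = \frac{20 \sqrt{16917}}{5639}$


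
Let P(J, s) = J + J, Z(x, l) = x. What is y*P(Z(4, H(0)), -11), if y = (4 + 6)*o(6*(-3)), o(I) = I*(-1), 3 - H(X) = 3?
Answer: 1440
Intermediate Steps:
H(X) = 0 (H(X) = 3 - 1*3 = 3 - 3 = 0)
o(I) = -I
P(J, s) = 2*J
y = 180 (y = (4 + 6)*(-6*(-3)) = 10*(-1*(-18)) = 10*18 = 180)
y*P(Z(4, H(0)), -11) = 180*(2*4) = 180*8 = 1440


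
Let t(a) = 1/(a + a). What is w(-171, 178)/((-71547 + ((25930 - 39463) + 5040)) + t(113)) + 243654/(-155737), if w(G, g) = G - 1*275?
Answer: -4391769041854/2817132666743 ≈ -1.5590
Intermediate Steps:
w(G, g) = -275 + G (w(G, g) = G - 275 = -275 + G)
t(a) = 1/(2*a)
w(-171, 178)/((-71547 + ((25930 - 39463) + 5040)) + t(113)) + 243654/(-155737) = (-275 - 171)/((-71547 + ((25930 - 39463) + 5040)) + (1/2)/113) + 243654/(-155737) = -446/((-71547 + (-13533 + 5040)) + (1/2)*(1/113)) + 243654*(-1/155737) = -446/((-71547 - 8493) + 1/226) - 243654/155737 = -446/(-80040 + 1/226) - 243654/155737 = -446/(-18089039/226) - 243654/155737 = -446*(-226/18089039) - 243654/155737 = 100796/18089039 - 243654/155737 = -4391769041854/2817132666743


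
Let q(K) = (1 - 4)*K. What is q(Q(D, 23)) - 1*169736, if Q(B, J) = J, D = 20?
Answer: -169805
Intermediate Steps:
q(K) = -3*K
q(Q(D, 23)) - 1*169736 = -3*23 - 1*169736 = -69 - 169736 = -169805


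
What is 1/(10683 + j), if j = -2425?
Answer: 1/8258 ≈ 0.00012109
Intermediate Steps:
1/(10683 + j) = 1/(10683 - 2425) = 1/8258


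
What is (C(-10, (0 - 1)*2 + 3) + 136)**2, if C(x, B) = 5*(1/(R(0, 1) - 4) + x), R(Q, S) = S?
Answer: 64009/9 ≈ 7112.1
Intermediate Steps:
C(x, B) = -5/3 + 5*x (C(x, B) = 5*(1/(1 - 4) + x) = 5*(1/(-3) + x) = 5*(-1/3 + x) = -5/3 + 5*x)
(C(-10, (0 - 1)*2 + 3) + 136)**2 = ((-5/3 + 5*(-10)) + 136)**2 = ((-5/3 - 50) + 136)**2 = (-155/3 + 136)**2 = (253/3)**2 = 64009/9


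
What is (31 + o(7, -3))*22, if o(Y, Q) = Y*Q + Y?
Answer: 374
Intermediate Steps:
o(Y, Q) = Y + Q*Y (o(Y, Q) = Q*Y + Y = Y + Q*Y)
(31 + o(7, -3))*22 = (31 + 7*(1 - 3))*22 = (31 + 7*(-2))*22 = (31 - 14)*22 = 17*22 = 374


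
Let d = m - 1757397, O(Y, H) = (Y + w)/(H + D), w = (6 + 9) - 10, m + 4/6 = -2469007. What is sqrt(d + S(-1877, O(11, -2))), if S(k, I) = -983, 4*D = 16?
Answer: I*sqrt(38046489)/3 ≈ 2056.1*I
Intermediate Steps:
m = -7407023/3 (m = -2/3 - 2469007 = -7407023/3 ≈ -2.4690e+6)
D = 4 (D = (1/4)*16 = 4)
w = 5 (w = 15 - 10 = 5)
O(Y, H) = (5 + Y)/(4 + H) (O(Y, H) = (Y + 5)/(H + 4) = (5 + Y)/(4 + H))
d = -12679214/3 (d = -7407023/3 - 1757397 = -12679214/3 ≈ -4.2264e+6)
sqrt(d + S(-1877, O(11, -2))) = sqrt(-12679214/3 - 983) = sqrt(-12682163/3) = I*sqrt(38046489)/3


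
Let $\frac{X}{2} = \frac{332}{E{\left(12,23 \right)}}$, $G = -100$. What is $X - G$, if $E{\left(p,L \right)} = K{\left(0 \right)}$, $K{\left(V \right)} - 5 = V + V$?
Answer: $\frac{1164}{5} \approx 232.8$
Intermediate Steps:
$K{\left(V \right)} = 5 + 2 V$ ($K{\left(V \right)} = 5 + \left(V + V\right) = 5 + 2 V$)
$E{\left(p,L \right)} = 5$ ($E{\left(p,L \right)} = 5 + 2 \cdot 0 = 5 + 0 = 5$)
$X = \frac{664}{5}$ ($X = 2 \cdot \frac{332}{5} = \frac{664}{5} \approx 132.8$)
$X - G = \frac{664}{5} - -100 = \frac{664}{5} + 100 = \frac{1164}{5}$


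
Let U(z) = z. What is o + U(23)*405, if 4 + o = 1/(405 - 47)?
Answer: 3333339/358 ≈ 9311.0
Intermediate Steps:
o = -1431/358 (o = -4 + 1/(405 - 47) = -4 + 1/358 = -1431/358 ≈ -3.9972)
o + U(23)*405 = -1431/358 + 23*405 = -1431/358 + 9315 = 3333339/358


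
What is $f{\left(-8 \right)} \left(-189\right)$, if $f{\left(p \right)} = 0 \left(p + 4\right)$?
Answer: $0$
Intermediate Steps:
$f{\left(p \right)} = 0$ ($f{\left(p \right)} = 0 \left(4 + p\right) = 0$)
$f{\left(-8 \right)} \left(-189\right) = 0 \left(-189\right) = 0$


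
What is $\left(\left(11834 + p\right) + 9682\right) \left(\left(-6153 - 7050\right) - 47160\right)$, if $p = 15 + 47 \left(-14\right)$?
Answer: $-1259956899$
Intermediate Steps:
$p = -643$ ($p = 15 - 658 = -643$)
$\left(\left(11834 + p\right) + 9682\right) \left(\left(-6153 - 7050\right) - 47160\right) = \left(\left(11834 - 643\right) + 9682\right) \left(\left(-6153 - 7050\right) - 47160\right) = \left(11191 + 9682\right) \left(\left(-6153 - 7050\right) - 47160\right) = 20873 \left(-13203 - 47160\right) = 20873 \left(-60363\right) = -1259956899$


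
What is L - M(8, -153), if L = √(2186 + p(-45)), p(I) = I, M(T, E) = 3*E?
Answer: 459 + √2141 ≈ 505.27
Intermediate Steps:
L = √2141 (L = √(2186 - 45) = √2141 ≈ 46.271)
L - M(8, -153) = √2141 - 3*(-153) = √2141 - 1*(-459) = √2141 + 459 = 459 + √2141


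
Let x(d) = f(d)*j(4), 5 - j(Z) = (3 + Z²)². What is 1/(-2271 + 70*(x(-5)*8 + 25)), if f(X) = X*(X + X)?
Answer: -1/9968521 ≈ -1.0032e-7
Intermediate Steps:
f(X) = 2*X² (f(X) = X*(2*X) = 2*X²)
j(Z) = 5 - (3 + Z²)²
x(d) = -712*d² (x(d) = (2*d²)*(5 - (3 + 4²)²) = (2*d²)*(5 - (3 + 16)²) = (2*d²)*(5 - 1*19²) = (2*d²)*(5 - 1*361) = (2*d²)*(5 - 361) = (2*d²)*(-356) = -712*d²)
1/(-2271 + 70*(x(-5)*8 + 25)) = 1/(-2271 + 70*(-712*(-5)²*8 + 25)) = 1/(-2271 + 70*(-712*25*8 + 25)) = 1/(-2271 + 70*(-17800*8 + 25)) = 1/(-2271 + 70*(-142400 + 25)) = 1/(-2271 + 70*(-142375)) = 1/(-2271 - 9966250) = 1/(-9968521) = -1/9968521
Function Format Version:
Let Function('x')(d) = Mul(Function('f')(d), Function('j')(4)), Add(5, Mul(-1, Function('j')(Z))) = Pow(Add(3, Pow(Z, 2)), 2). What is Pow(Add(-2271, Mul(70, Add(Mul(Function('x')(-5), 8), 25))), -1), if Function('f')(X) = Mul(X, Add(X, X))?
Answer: Rational(-1, 9968521) ≈ -1.0032e-7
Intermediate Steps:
Function('f')(X) = Mul(2, Pow(X, 2)) (Function('f')(X) = Mul(X, Mul(2, X)) = Mul(2, Pow(X, 2)))
Function('j')(Z) = Add(5, Mul(-1, Pow(Add(3, Pow(Z, 2)), 2)))
Function('x')(d) = Mul(-712, Pow(d, 2)) (Function('x')(d) = Mul(Mul(2, Pow(d, 2)), Add(5, Mul(-1, Pow(Add(3, Pow(4, 2)), 2)))) = Mul(Mul(2, Pow(d, 2)), Add(5, Mul(-1, Pow(Add(3, 16), 2)))) = Mul(Mul(2, Pow(d, 2)), Add(5, Mul(-1, Pow(19, 2)))) = Mul(Mul(2, Pow(d, 2)), Add(5, Mul(-1, 361))) = Mul(Mul(2, Pow(d, 2)), Add(5, -361)) = Mul(Mul(2, Pow(d, 2)), -356) = Mul(-712, Pow(d, 2)))
Pow(Add(-2271, Mul(70, Add(Mul(Function('x')(-5), 8), 25))), -1) = Pow(Add(-2271, Mul(70, Add(Mul(Mul(-712, Pow(-5, 2)), 8), 25))), -1) = Pow(Add(-2271, Mul(70, Add(Mul(Mul(-712, 25), 8), 25))), -1) = Pow(Add(-2271, Mul(70, Add(Mul(-17800, 8), 25))), -1) = Pow(Add(-2271, Mul(70, Add(-142400, 25))), -1) = Pow(Add(-2271, Mul(70, -142375)), -1) = Pow(Add(-2271, -9966250), -1) = Pow(-9968521, -1) = Rational(-1, 9968521)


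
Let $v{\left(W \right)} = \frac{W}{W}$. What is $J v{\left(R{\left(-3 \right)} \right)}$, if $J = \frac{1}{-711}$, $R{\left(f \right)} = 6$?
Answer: $- \frac{1}{711} \approx -0.0014065$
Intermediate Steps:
$v{\left(W \right)} = 1$
$J = - \frac{1}{711} \approx -0.0014065$
$J v{\left(R{\left(-3 \right)} \right)} = \left(- \frac{1}{711}\right) 1 = - \frac{1}{711}$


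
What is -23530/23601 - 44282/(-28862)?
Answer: 182988311/340586031 ≈ 0.53728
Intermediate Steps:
-23530/23601 - 44282/(-28862) = -23530*1/23601 - 44282*(-1/28862) = -23530/23601 + 22141/14431 = 182988311/340586031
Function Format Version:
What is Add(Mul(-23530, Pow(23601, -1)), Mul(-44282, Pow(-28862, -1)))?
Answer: Rational(182988311, 340586031) ≈ 0.53728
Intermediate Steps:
Add(Mul(-23530, Pow(23601, -1)), Mul(-44282, Pow(-28862, -1))) = Add(Mul(-23530, Rational(1, 23601)), Mul(-44282, Rational(-1, 28862))) = Add(Rational(-23530, 23601), Rational(22141, 14431)) = Rational(182988311, 340586031)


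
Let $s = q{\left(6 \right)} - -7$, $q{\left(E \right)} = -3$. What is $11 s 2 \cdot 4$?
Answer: $352$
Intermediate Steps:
$s = 4$ ($s = -3 - -7 = -3 + 7 = 4$)
$11 s 2 \cdot 4 = 11 \cdot 4 \cdot 2 \cdot 4 = 44 \cdot 8 = 352$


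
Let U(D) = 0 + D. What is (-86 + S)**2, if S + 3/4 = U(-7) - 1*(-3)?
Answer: 131769/16 ≈ 8235.6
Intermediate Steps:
U(D) = D
S = -19/4 (S = -3/4 + (-7 - 1*(-3)) = -3/4 + (-7 + 3) = -3/4 - 4 = -19/4 ≈ -4.7500)
(-86 + S)**2 = (-86 - 19/4)**2 = (-363/4)**2 = 131769/16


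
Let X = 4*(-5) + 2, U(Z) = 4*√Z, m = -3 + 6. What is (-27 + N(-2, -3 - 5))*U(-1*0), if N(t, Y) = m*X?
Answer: 0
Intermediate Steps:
m = 3
X = -18 (X = -20 + 2 = -18)
N(t, Y) = -54 (N(t, Y) = 3*(-18) = -54)
(-27 + N(-2, -3 - 5))*U(-1*0) = (-27 - 54)*(4*√(-1*0)) = -324*√0 = -324*0 = -81*0 = 0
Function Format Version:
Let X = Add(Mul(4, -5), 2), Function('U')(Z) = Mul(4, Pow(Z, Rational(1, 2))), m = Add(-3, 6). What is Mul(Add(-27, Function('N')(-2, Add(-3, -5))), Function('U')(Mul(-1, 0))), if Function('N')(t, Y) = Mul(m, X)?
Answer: 0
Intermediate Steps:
m = 3
X = -18 (X = Add(-20, 2) = -18)
Function('N')(t, Y) = -54 (Function('N')(t, Y) = Mul(3, -18) = -54)
Mul(Add(-27, Function('N')(-2, Add(-3, -5))), Function('U')(Mul(-1, 0))) = Mul(Add(-27, -54), Mul(4, Pow(Mul(-1, 0), Rational(1, 2)))) = Mul(-81, Mul(4, Pow(0, Rational(1, 2)))) = Mul(-81, Mul(4, 0)) = Mul(-81, 0) = 0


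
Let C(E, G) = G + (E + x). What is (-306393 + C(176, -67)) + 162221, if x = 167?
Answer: -143896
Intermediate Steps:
C(E, G) = 167 + E + G (C(E, G) = G + (E + 167) = G + (167 + E) = 167 + E + G)
(-306393 + C(176, -67)) + 162221 = (-306393 + (167 + 176 - 67)) + 162221 = (-306393 + 276) + 162221 = -306117 + 162221 = -143896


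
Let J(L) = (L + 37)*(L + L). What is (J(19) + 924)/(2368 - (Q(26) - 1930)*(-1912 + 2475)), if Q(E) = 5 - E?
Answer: 3052/1100781 ≈ 0.0027726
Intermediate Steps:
J(L) = 2*L*(37 + L) (J(L) = (37 + L)*(2*L) = 2*L*(37 + L))
(J(19) + 924)/(2368 - (Q(26) - 1930)*(-1912 + 2475)) = (2*19*(37 + 19) + 924)/(2368 - ((5 - 1*26) - 1930)*(-1912 + 2475)) = (2*19*56 + 924)/(2368 - ((5 - 26) - 1930)*563) = (2128 + 924)/(2368 - (-21 - 1930)*563) = 3052/(2368 - (-1951)*563) = 3052/(2368 - 1*(-1098413)) = 3052/(2368 + 1098413) = 3052/1100781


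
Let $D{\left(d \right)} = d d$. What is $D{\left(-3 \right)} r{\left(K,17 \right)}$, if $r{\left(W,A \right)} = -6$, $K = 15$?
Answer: $-54$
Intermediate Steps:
$D{\left(d \right)} = d^{2}$
$D{\left(-3 \right)} r{\left(K,17 \right)} = \left(-3\right)^{2} \left(-6\right) = 9 \left(-6\right) = -54$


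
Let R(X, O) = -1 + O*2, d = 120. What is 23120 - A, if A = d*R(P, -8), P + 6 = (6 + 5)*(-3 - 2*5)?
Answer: 25160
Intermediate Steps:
P = -149 (P = -6 + (6 + 5)*(-3 - 2*5) = -6 + 11*(-3 - 10) = -6 + 11*(-13) = -6 - 143 = -149)
R(X, O) = -1 + 2*O
A = -2040 (A = 120*(-1 + 2*(-8)) = 120*(-1 - 16) = 120*(-17) = -2040)
23120 - A = 23120 - 1*(-2040) = 23120 + 2040 = 25160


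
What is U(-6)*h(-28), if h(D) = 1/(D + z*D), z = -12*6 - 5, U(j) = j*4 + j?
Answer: -15/1064 ≈ -0.014098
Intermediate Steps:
U(j) = 5*j (U(j) = 4*j + j = 5*j)
z = -77 (z = -4*18 - 5 = -72 - 5 = -77)
h(D) = -1/(76*D) (h(D) = 1/(D - 77*D) = 1/(-76*D) = -1/(76*D))
U(-6)*h(-28) = (5*(-6))*(-1/76/(-28)) = -(-15)*(-1)/(38*28) = -30*1/2128 = -15/1064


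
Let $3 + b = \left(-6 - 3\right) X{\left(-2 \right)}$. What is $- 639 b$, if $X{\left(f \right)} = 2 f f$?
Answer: $47925$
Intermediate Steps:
$X{\left(f \right)} = 2 f^{2}$
$b = -75$ ($b = -3 + \left(-6 - 3\right) 2 \left(-2\right)^{2} = -3 - 9 \cdot 2 \cdot 4 = -3 - 72 = -75$)
$- 639 b = \left(-639\right) \left(-75\right) = 47925$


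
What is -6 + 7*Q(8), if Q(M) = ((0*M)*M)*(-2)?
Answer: -6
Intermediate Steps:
Q(M) = 0 (Q(M) = (0*M)*(-2) = 0*(-2) = 0)
-6 + 7*Q(8) = -6 + 7*0 = -6 + 0 = -6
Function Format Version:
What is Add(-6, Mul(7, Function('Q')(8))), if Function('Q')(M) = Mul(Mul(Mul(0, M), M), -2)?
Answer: -6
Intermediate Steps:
Function('Q')(M) = 0 (Function('Q')(M) = Mul(Mul(0, M), -2) = Mul(0, -2) = 0)
Add(-6, Mul(7, Function('Q')(8))) = Add(-6, Mul(7, 0)) = Add(-6, 0) = -6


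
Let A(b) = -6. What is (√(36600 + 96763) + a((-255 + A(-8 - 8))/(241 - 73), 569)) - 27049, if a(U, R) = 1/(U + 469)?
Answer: -708061617/26177 + √133363 ≈ -26684.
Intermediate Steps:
a(U, R) = 1/(469 + U)
(√(36600 + 96763) + a((-255 + A(-8 - 8))/(241 - 73), 569)) - 27049 = (√(36600 + 96763) + 1/(469 + (-255 - 6)/(241 - 73))) - 27049 = (√133363 + 1/(469 - 261/168)) - 27049 = (√133363 + 1/(469 - 261*1/168)) - 27049 = (√133363 + 1/(469 - 87/56)) - 27049 = (√133363 + 1/(26177/56)) - 27049 = (√133363 + 56/26177) - 27049 = (56/26177 + √133363) - 27049 = -708061617/26177 + √133363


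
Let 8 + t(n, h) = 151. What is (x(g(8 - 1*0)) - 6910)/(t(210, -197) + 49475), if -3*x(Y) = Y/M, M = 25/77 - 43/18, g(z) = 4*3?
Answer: -9881983/70978549 ≈ -0.13923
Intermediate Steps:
g(z) = 12
M = -2861/1386 (M = 25*(1/77) - 43*1/18 = 25/77 - 43/18 = -2861/1386 ≈ -2.0642)
t(n, h) = 143 (t(n, h) = -8 + 151 = 143)
x(Y) = 462*Y/2861 (x(Y) = -Y/(3*(-2861/1386)) = -Y*(-1386)/(3*2861) = -(-462)*Y/2861 = 462*Y/2861)
(x(g(8 - 1*0)) - 6910)/(t(210, -197) + 49475) = ((462/2861)*12 - 6910)/(143 + 49475) = (5544/2861 - 6910)/49618 = -19763966/2861*1/49618 = -9881983/70978549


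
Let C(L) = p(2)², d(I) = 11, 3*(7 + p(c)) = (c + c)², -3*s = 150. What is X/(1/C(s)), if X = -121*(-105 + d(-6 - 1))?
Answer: 284350/9 ≈ 31594.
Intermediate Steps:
s = -50 (s = -⅓*150 = -50)
p(c) = -7 + 4*c²/3 (p(c) = -7 + (c + c)²/3 = -7 + (2*c)²/3 = -7 + (4*c²)/3 = -7 + 4*c²/3)
X = 11374 (X = -121*(-105 + 11) = -121*(-94) = 11374)
C(L) = 25/9 (C(L) = (-7 + (4/3)*2²)² = (-7 + (4/3)*4)² = (-7 + 16/3)² = (-5/3)² = 25/9)
X/(1/C(s)) = 11374/(1/(25/9)) = 11374/(9/25) = 11374*(25/9) = 284350/9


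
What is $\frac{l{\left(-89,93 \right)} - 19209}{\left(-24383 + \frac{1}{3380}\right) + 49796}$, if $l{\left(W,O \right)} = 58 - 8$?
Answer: $- \frac{64757420}{85895941} \approx -0.75391$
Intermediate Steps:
$l{\left(W,O \right)} = 50$
$\frac{l{\left(-89,93 \right)} - 19209}{\left(-24383 + \frac{1}{3380}\right) + 49796} = \frac{50 - 19209}{\left(-24383 + \frac{1}{3380}\right) + 49796} = - \frac{19159}{\left(-24383 + \frac{1}{3380}\right) + 49796} = - \frac{19159}{- \frac{82414539}{3380} + 49796} = - \frac{19159}{\frac{85895941}{3380}} = \left(-19159\right) \frac{3380}{85895941} = - \frac{64757420}{85895941}$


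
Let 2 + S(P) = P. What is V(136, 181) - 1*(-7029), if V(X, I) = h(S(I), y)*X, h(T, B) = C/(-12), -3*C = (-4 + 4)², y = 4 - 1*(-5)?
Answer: 7029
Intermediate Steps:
S(P) = -2 + P
y = 9 (y = 4 + 5 = 9)
C = 0 (C = -(-4 + 4)²/3 = -⅓*0² = -⅓*0 = 0)
h(T, B) = 0 (h(T, B) = 0/(-12) = 0*(-1/12) = 0)
V(X, I) = 0 (V(X, I) = 0*X = 0)
V(136, 181) - 1*(-7029) = 0 - 1*(-7029) = 0 + 7029 = 7029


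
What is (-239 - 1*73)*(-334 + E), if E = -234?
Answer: 177216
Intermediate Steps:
(-239 - 1*73)*(-334 + E) = (-239 - 1*73)*(-334 - 234) = (-239 - 73)*(-568) = -312*(-568) = 177216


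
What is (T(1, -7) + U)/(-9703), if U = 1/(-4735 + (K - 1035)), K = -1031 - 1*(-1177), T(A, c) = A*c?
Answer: 39369/54569672 ≈ 0.00072144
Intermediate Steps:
K = 146 (K = -1031 + 1177 = 146)
U = -1/5624 (U = 1/(-4735 + (146 - 1035)) = 1/(-4735 - 889) = 1/(-5624) = -1/5624 ≈ -0.00017781)
(T(1, -7) + U)/(-9703) = (1*(-7) - 1/5624)/(-9703) = (-7 - 1/5624)*(-1/9703) = -39369/5624*(-1/9703) = 39369/54569672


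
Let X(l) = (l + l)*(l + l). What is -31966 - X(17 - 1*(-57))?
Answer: -53870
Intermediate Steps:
X(l) = 4*l² (X(l) = (2*l)*(2*l) = 4*l²)
-31966 - X(17 - 1*(-57)) = -31966 - 4*(17 - 1*(-57))² = -31966 - 4*(17 + 57)² = -31966 - 4*74² = -31966 - 4*5476 = -31966 - 1*21904 = -31966 - 21904 = -53870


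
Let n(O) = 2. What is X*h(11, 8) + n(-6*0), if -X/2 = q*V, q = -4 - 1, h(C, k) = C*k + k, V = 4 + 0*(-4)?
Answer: 3842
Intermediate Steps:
V = 4 (V = 4 + 0 = 4)
h(C, k) = k + C*k
q = -5
X = 40 (X = -(-10)*4 = -2*(-20) = 40)
X*h(11, 8) + n(-6*0) = 40*(8*(1 + 11)) + 2 = 40*(8*12) + 2 = 40*96 + 2 = 3840 + 2 = 3842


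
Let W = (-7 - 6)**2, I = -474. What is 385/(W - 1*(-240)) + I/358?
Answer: -28018/73211 ≈ -0.38270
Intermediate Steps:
W = 169 (W = (-13)**2 = 169)
385/(W - 1*(-240)) + I/358 = 385/(169 - 1*(-240)) - 474/358 = 385/(169 + 240) - 474*1/358 = 385/409 - 237/179 = -28018/73211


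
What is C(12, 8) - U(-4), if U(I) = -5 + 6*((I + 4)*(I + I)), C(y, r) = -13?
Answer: -8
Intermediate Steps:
U(I) = -5 + 12*I*(4 + I) (U(I) = -5 + 6*((4 + I)*(2*I)) = -5 + 6*(2*I*(4 + I)) = -5 + 12*I*(4 + I))
C(12, 8) - U(-4) = -13 - (-5 + 12*(-4)² + 48*(-4)) = -13 - (-5 + 12*16 - 192) = -13 - (-5 + 192 - 192) = -13 - 1*(-5) = -13 + 5 = -8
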